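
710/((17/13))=9230/17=542.94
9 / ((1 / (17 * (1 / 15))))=51 / 5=10.20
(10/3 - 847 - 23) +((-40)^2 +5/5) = 2203/3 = 734.33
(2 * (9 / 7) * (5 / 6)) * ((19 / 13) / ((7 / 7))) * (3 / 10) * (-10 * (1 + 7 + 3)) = -9405 / 91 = -103.35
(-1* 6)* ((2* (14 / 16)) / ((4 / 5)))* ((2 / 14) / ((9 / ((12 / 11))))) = -5 / 22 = -0.23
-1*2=-2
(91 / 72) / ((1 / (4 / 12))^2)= 0.14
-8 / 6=-1.33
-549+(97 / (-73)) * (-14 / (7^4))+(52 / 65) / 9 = -618479609 / 1126755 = -548.90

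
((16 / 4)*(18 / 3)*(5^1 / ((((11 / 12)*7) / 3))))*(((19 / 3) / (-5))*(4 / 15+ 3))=-12768 / 55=-232.15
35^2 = 1225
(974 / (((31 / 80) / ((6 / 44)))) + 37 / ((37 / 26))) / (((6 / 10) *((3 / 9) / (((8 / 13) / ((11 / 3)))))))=15089520 / 48763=309.45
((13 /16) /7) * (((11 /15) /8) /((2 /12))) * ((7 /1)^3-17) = 23309 /1120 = 20.81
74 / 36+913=16471 / 18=915.06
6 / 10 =3 / 5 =0.60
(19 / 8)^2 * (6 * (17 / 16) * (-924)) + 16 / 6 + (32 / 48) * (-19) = -4254221 / 128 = -33236.10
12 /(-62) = -6 /31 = -0.19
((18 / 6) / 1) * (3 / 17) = 9 / 17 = 0.53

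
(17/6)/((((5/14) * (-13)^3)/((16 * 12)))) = -7616/10985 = -0.69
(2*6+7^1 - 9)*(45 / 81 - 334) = -30010 / 9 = -3334.44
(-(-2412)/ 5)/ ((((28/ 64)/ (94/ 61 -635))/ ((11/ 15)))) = -5467856064/ 10675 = -512211.34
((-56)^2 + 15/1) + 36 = 3187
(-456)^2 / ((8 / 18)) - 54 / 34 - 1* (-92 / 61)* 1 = 485166589 / 1037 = 467855.92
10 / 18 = 5 / 9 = 0.56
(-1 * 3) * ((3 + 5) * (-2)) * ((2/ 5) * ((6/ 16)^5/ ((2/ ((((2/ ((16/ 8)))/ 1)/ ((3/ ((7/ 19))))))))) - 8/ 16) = -4667739/ 194560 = -23.99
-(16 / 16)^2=-1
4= 4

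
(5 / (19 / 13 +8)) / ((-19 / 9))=-195 / 779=-0.25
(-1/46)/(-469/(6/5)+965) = -3/79235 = -0.00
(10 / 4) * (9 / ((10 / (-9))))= -81 / 4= -20.25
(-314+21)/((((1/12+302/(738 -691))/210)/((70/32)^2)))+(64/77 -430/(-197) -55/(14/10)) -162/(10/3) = -57683965518467/1272809120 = -45320.20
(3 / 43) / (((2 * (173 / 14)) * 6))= 7 / 14878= 0.00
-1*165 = -165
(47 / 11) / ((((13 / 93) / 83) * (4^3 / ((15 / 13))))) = 5441895 / 118976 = 45.74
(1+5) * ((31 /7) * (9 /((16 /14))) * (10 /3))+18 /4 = 702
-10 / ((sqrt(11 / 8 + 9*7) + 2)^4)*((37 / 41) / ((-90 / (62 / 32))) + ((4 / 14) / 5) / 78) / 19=6378073372 / 1509670074876327 - 152879936*sqrt(1030) / 1509670074876327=0.00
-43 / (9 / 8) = -344 / 9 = -38.22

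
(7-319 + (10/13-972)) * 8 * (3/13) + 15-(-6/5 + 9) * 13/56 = -111478923/47320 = -2355.85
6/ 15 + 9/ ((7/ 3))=149/ 35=4.26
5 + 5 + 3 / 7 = 73 / 7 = 10.43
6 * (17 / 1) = 102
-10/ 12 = -0.83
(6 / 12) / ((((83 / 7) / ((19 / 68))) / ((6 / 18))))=133 / 33864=0.00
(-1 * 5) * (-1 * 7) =35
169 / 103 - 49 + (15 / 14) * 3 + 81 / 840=-1270359 / 28840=-44.05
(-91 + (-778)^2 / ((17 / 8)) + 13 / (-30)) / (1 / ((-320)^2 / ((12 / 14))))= 5204739599360 / 153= 34017905878.17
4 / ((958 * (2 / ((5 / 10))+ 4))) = 1 / 1916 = 0.00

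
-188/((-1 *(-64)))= -47/16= -2.94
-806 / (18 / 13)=-5239 / 9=-582.11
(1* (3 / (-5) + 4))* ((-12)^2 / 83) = 2448 / 415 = 5.90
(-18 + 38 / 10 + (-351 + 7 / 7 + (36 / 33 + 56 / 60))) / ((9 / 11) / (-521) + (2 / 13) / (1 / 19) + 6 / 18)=-404747707 / 3637430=-111.27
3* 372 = 1116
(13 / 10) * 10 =13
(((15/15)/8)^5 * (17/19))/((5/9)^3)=12393/77824000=0.00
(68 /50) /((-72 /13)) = -221 /900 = -0.25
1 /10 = 0.10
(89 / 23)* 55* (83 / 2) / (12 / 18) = 1218855 / 92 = 13248.42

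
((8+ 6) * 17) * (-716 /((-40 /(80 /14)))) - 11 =24333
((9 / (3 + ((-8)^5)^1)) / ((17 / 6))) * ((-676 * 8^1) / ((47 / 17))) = 292032 / 1539955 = 0.19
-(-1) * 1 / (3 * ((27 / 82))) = 82 / 81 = 1.01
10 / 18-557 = -5008 / 9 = -556.44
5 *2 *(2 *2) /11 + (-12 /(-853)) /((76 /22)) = 649006 /178277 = 3.64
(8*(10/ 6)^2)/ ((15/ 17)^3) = 32.35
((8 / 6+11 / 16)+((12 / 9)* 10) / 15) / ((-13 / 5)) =-2095 / 1872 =-1.12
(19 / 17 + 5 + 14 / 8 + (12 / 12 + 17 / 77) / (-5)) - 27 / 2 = -153847 / 26180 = -5.88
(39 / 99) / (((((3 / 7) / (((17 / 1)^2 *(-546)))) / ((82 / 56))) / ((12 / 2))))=-14017367 / 11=-1274306.09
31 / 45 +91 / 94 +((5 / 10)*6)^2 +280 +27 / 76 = 46777307 / 160740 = 291.01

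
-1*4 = -4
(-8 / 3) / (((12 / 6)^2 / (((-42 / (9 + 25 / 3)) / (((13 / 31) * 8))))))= 651 / 1352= 0.48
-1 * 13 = -13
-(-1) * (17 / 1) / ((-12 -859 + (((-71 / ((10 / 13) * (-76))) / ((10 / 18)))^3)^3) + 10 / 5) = 2808673721468416000000000000000000 / 44791203607500372452020398544708307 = 0.06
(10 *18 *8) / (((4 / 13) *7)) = 4680 / 7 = 668.57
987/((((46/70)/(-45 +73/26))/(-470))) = 29784375.50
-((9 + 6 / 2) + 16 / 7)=-100 / 7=-14.29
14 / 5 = 2.80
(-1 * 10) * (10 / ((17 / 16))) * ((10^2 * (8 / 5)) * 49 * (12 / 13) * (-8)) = 1204224000 / 221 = 5448977.38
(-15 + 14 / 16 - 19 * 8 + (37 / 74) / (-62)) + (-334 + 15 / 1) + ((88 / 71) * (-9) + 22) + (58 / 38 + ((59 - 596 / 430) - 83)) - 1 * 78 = -41441545331 / 71928680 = -576.15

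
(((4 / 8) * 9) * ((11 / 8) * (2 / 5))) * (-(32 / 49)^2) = -12672 / 12005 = -1.06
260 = 260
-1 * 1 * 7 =-7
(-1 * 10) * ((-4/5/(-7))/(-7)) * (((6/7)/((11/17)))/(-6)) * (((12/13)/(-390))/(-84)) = -68/66951885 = -0.00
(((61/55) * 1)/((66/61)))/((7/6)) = 3721/4235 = 0.88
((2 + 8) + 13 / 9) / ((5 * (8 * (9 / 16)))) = 206 / 405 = 0.51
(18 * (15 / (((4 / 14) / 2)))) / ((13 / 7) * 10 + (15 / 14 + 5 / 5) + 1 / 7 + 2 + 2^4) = 8820 / 181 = 48.73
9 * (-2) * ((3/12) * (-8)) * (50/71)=1800/71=25.35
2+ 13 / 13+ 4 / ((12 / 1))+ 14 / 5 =92 / 15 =6.13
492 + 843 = 1335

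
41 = 41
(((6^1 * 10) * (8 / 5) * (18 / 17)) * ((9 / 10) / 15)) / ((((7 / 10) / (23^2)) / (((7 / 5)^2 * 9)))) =172767168 / 2125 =81302.20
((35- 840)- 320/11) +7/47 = -431148/517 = -833.94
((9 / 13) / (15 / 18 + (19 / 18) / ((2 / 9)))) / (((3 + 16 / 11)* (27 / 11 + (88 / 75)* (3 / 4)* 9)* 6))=6050 / 13529243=0.00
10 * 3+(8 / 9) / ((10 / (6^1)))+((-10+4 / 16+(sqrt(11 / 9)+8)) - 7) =sqrt(11) / 3+1307 / 60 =22.89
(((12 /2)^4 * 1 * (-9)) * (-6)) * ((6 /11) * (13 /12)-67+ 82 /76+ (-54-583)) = -10272741408 /209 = -49151872.77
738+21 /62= 45777 /62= 738.34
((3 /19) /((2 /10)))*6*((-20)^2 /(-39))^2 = 1600000 /3211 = 498.29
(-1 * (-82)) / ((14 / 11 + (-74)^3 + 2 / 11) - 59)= -902 / 4458097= -0.00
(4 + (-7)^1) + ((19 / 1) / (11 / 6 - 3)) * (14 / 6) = -41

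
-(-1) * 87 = 87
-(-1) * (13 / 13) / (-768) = -1 / 768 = -0.00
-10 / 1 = -10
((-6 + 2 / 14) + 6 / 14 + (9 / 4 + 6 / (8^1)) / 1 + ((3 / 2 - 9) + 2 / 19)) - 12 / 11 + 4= -20231 / 2926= -6.91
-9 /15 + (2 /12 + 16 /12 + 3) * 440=9897 /5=1979.40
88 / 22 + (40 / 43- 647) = -642.07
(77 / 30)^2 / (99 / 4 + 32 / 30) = 5929 / 23235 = 0.26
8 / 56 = 1 / 7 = 0.14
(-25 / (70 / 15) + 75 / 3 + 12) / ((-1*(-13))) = 443 / 182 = 2.43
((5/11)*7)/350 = 1/110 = 0.01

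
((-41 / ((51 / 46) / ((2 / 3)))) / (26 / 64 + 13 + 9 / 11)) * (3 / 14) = -663872 / 1787499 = -0.37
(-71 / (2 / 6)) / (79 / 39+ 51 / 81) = -74763 / 932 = -80.22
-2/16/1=-1/8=-0.12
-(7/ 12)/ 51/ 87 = -7/ 53244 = -0.00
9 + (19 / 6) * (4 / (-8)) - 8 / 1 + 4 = 41 / 12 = 3.42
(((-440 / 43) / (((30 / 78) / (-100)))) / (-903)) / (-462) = 5200 / 815409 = 0.01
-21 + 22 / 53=-1091 / 53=-20.58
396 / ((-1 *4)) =-99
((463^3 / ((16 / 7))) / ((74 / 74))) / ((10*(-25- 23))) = -694769929 / 7680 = -90464.83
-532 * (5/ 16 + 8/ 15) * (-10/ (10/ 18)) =80997/ 10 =8099.70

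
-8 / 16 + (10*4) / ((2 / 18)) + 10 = 739 / 2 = 369.50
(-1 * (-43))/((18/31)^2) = 41323/324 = 127.54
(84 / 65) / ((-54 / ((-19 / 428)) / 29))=3857 / 125190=0.03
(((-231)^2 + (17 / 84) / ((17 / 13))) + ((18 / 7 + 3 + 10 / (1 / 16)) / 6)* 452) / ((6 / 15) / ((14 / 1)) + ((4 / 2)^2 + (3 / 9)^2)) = 82951095 / 5216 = 15903.20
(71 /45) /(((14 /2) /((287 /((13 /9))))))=2911 /65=44.78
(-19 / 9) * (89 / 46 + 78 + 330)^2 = -6756142531 / 19044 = -354764.89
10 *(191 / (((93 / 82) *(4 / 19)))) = 743945 / 93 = 7999.41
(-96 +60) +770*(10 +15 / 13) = 111182 / 13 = 8552.46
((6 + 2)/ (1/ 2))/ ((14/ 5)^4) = 625/ 2401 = 0.26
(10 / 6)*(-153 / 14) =-255 / 14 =-18.21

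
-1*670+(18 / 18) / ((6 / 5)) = -4015 / 6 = -669.17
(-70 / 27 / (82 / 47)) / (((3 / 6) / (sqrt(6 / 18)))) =-3290* sqrt(3) / 3321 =-1.72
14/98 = 1/7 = 0.14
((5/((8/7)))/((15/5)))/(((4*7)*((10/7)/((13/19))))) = 91/3648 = 0.02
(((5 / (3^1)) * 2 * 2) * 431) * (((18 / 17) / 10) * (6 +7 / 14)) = 33618 / 17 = 1977.53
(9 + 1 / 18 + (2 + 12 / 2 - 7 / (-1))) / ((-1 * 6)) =-433 / 108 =-4.01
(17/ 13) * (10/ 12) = 85/ 78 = 1.09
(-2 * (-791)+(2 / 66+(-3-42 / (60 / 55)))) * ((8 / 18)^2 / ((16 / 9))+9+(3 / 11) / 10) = 183970745 / 13068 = 14077.96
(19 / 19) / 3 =1 / 3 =0.33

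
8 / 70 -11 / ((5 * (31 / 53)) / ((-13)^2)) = -137913 / 217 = -635.54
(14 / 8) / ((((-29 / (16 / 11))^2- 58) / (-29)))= -448 / 2997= -0.15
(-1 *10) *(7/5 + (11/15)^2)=-872/45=-19.38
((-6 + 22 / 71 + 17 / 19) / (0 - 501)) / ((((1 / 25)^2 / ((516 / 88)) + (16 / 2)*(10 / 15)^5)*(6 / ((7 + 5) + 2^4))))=32858476875 / 775174247153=0.04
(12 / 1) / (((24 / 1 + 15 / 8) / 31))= 992 / 69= 14.38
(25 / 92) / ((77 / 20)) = 125 / 1771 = 0.07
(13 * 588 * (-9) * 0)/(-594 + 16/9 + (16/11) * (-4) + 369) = 0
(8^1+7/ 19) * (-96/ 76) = -3816/ 361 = -10.57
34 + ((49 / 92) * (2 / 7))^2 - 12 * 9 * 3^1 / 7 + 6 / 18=-530087 / 44436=-11.93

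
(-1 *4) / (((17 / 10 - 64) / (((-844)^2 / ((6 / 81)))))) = 384661440 / 623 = 617434.09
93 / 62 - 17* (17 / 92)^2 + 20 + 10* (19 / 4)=579103 / 8464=68.42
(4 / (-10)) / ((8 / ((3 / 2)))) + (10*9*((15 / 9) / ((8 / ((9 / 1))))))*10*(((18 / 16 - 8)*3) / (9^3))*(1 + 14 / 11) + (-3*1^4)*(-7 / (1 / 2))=-66.58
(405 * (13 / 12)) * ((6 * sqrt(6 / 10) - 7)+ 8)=2477.88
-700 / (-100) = 7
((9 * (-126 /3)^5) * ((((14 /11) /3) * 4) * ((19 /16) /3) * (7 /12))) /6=-76814101.64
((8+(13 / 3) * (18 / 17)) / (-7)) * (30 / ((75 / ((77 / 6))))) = -2354 / 255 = -9.23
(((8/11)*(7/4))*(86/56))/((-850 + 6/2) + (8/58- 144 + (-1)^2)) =-1247/631532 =-0.00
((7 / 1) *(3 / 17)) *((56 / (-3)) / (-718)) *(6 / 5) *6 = 7056 / 30515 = 0.23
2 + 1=3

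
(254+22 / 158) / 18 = 20077 / 1422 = 14.12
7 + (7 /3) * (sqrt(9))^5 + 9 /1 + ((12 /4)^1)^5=826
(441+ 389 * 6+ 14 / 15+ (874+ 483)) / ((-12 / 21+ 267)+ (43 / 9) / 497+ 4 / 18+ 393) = 13204722 / 2107615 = 6.27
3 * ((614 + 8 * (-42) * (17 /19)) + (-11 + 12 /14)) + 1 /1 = 910.68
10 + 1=11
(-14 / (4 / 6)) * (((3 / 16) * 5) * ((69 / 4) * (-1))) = 21735 / 64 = 339.61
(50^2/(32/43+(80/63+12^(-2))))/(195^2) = 481600/14803893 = 0.03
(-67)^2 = 4489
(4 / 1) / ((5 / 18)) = 72 / 5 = 14.40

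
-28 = -28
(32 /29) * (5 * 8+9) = 1568 /29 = 54.07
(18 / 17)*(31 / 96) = 93 / 272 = 0.34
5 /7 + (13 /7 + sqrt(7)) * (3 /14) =3 * sqrt(7) /14 + 109 /98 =1.68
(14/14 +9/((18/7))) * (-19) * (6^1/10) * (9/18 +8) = -8721/20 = -436.05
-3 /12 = -1 /4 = -0.25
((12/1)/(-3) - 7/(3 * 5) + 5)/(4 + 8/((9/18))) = 2/75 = 0.03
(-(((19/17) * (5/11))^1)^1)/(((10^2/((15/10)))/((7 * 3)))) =-1197/7480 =-0.16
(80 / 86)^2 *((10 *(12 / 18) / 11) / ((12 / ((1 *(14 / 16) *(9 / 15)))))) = 1400 / 61017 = 0.02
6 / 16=3 / 8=0.38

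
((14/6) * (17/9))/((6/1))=119/162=0.73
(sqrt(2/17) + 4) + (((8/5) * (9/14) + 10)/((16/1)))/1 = sqrt(34)/17 + 1313/280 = 5.03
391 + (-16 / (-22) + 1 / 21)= 90500 / 231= 391.77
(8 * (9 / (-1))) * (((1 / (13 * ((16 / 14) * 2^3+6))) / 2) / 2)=-63 / 689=-0.09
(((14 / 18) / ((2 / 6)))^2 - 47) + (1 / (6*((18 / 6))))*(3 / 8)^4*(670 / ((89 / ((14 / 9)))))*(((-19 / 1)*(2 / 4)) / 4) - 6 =-624500323 / 13123584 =-47.59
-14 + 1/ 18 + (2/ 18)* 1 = -83/ 6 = -13.83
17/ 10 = 1.70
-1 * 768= -768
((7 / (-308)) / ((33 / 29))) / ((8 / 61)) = -1769 / 11616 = -0.15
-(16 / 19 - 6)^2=-9604 / 361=-26.60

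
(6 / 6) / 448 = 1 / 448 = 0.00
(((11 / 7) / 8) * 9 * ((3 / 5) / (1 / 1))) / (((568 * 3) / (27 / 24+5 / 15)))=33 / 36352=0.00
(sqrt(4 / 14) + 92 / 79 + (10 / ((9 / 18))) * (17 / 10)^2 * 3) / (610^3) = sqrt(14) / 1588867000 + 68953 / 89657495000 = 0.00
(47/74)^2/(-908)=-0.00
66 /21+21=169 /7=24.14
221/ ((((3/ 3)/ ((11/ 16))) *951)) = 2431/ 15216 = 0.16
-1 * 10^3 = -1000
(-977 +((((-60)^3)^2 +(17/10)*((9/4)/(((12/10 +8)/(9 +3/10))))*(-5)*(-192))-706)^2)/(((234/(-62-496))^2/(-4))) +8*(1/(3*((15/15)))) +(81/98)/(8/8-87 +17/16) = -98253582308537204834074415231308/1984433997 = -49512144247212876606484.79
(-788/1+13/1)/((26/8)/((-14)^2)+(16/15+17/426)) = -647094000/937789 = -690.02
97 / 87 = 1.11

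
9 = 9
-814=-814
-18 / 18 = -1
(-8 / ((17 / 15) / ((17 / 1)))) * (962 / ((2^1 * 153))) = -19240 / 51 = -377.25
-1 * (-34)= 34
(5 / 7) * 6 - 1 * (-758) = 5336 / 7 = 762.29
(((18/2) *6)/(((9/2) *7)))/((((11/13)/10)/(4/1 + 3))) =1560/11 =141.82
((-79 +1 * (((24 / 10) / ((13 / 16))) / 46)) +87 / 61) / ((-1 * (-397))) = -0.20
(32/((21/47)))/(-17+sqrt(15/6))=-51136/12033 - 1504*sqrt(10)/12033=-4.64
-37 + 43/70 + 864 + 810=114633/70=1637.61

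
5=5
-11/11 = -1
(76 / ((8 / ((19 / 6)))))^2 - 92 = 117073 / 144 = 813.01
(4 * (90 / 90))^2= 16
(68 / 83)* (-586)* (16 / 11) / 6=-318784 / 2739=-116.39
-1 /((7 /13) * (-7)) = 13 /49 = 0.27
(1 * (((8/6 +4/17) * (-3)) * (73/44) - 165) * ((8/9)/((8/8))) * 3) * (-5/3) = 1292600/1683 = 768.03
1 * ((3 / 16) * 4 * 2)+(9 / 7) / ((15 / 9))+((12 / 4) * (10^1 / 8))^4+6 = 1845987 / 8960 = 206.03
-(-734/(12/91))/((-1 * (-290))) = 33397/1740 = 19.19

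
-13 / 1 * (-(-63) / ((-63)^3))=13 / 3969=0.00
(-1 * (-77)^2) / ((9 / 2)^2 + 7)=-23716 / 109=-217.58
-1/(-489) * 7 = 7/489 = 0.01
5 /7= 0.71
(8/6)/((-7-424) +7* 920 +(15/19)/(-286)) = 21736/97958673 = 0.00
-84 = -84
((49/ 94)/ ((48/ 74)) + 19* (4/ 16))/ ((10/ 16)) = 12529/ 1410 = 8.89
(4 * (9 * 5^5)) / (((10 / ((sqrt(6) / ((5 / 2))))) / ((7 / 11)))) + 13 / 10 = 13 / 10 + 31500 * sqrt(6) / 11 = 7015.75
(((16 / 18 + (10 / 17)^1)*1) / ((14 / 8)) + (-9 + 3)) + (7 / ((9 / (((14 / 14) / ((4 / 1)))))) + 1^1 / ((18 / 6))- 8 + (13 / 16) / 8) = -190805 / 15232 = -12.53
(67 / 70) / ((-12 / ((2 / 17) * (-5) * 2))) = 67 / 714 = 0.09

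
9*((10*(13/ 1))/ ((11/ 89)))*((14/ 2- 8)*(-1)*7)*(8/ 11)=48192.40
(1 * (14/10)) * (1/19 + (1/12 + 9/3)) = 1001/228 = 4.39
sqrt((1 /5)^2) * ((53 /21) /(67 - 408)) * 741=-13091 /11935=-1.10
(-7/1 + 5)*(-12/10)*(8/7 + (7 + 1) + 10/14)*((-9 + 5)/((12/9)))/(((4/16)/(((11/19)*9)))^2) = -30829.52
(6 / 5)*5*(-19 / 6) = -19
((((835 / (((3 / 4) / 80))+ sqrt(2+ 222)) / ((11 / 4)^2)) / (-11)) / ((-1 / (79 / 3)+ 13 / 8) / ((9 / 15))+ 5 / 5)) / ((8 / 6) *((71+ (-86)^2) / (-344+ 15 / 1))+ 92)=-111116723200 / 23355095599- 4990272 *sqrt(14) / 23355095599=-4.76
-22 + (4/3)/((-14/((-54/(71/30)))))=-9854/497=-19.83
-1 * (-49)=49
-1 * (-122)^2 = -14884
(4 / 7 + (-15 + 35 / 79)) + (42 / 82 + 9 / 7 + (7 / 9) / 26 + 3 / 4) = -121046795 / 10610964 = -11.41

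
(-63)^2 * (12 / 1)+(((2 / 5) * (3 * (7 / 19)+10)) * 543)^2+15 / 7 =370564259487 / 63175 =5865678.82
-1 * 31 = -31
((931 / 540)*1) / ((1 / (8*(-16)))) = -220.68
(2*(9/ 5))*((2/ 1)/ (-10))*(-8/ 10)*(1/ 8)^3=9/ 8000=0.00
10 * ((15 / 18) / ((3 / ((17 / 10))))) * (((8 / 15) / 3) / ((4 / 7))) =119 / 81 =1.47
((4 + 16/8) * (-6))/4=-9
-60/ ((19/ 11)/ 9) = -5940/ 19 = -312.63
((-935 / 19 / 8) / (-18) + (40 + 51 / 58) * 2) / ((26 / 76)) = 239.99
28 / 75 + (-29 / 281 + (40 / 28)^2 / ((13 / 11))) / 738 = 1240197011 / 3302494650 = 0.38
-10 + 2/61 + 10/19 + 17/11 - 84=-1171575/12749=-91.90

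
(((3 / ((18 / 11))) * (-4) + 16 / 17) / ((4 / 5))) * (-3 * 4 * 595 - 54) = 57481.47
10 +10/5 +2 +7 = 21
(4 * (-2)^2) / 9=16 / 9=1.78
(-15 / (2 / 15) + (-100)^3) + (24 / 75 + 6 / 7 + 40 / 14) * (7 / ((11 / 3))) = -550057639 / 550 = -1000104.80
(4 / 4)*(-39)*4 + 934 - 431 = 347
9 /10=0.90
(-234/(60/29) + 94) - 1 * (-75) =559/10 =55.90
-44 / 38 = -22 / 19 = -1.16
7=7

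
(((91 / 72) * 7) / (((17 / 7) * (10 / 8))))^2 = 19882681 / 2340900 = 8.49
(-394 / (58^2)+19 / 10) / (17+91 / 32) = 239904 / 2670175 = 0.09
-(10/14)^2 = -25/49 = -0.51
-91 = -91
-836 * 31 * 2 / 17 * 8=-414656 / 17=-24391.53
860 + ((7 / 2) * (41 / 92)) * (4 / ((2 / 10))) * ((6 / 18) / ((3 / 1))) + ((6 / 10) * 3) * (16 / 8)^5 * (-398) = -45666961 / 2070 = -22061.33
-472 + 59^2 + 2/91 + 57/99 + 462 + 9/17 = 177255563/51051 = 3472.13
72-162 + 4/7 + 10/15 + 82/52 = -87.18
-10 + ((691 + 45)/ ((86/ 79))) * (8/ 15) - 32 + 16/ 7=320.87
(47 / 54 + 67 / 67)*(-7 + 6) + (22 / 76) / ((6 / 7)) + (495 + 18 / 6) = 1018751 / 2052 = 496.47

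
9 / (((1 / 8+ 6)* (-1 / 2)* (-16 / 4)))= 0.73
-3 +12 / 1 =9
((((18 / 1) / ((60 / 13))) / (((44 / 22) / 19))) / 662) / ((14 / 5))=741 / 37072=0.02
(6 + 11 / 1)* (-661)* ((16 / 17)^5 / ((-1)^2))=-693108736 / 83521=-8298.62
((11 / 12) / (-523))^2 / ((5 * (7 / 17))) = 2057 / 1378586160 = 0.00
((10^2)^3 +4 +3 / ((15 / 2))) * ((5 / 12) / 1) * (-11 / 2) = -9166707 / 4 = -2291676.75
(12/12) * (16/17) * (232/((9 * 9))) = 3712/1377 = 2.70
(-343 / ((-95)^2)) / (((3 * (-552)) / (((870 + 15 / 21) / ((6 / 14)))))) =18179 / 389880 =0.05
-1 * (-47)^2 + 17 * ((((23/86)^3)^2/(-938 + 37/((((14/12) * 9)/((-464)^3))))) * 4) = -1651631855444904194894197/747683049092282184736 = -2209.00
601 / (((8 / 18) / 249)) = 1346841 / 4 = 336710.25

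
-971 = -971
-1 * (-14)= 14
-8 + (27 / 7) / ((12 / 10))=-67 / 14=-4.79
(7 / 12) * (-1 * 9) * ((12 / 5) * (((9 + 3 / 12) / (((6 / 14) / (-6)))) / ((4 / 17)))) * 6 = 832167 / 20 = 41608.35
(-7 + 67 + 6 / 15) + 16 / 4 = 322 / 5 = 64.40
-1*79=-79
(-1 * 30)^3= -27000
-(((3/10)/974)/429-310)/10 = 431774199/13928200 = 31.00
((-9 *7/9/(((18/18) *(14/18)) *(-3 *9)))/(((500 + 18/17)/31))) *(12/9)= 1054/38331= 0.03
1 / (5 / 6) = 6 / 5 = 1.20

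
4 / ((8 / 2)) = 1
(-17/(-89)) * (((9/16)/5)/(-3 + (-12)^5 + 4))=-153/1771676720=-0.00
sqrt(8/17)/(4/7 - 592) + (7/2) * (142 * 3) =1491 - 7 * sqrt(34)/35190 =1491.00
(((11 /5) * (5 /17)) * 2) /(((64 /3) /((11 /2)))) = 363 /1088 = 0.33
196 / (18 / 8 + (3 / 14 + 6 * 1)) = 5488 / 237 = 23.16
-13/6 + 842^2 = 4253771/6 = 708961.83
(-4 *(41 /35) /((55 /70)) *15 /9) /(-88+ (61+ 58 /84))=4592 /12155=0.38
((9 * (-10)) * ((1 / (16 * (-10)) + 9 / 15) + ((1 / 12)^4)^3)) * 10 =-132348366028825 / 247669456896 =-534.38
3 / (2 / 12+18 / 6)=18 / 19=0.95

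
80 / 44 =20 / 11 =1.82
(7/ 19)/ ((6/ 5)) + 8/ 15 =479/ 570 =0.84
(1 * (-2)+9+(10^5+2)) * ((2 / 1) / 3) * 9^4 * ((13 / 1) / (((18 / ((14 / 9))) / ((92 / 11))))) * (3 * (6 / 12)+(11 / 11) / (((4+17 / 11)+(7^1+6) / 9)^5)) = 1345275273409539193028853 / 218189160066944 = 6165637527.53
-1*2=-2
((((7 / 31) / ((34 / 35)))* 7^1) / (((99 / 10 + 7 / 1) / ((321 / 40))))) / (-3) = -183505 / 712504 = -0.26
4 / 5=0.80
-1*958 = -958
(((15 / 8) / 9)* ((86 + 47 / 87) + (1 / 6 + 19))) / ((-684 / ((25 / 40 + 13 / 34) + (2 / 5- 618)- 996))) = 2241009251 / 43163136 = 51.92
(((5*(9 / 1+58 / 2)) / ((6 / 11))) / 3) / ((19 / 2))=110 / 9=12.22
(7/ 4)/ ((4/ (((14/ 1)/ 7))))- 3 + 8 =47/ 8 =5.88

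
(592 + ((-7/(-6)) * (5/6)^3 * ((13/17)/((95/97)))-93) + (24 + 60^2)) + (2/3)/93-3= 53471547709/12976848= 4120.53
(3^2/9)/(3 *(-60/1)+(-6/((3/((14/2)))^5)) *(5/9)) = -729/299290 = -0.00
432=432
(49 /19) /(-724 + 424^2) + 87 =295973005 /3401988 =87.00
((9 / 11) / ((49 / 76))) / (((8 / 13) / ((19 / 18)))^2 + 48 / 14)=3477513 / 10326778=0.34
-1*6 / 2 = -3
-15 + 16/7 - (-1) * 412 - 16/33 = 92123/231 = 398.80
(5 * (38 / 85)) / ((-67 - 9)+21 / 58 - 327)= -2204 / 397001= -0.01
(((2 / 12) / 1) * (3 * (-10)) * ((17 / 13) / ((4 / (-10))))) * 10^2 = 21250 / 13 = 1634.62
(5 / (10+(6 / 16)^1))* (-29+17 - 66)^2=243360 / 83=2932.05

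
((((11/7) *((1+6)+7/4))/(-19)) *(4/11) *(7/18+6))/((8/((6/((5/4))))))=-115/114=-1.01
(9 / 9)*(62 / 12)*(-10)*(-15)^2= -11625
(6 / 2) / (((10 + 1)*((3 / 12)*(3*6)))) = 0.06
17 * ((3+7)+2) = 204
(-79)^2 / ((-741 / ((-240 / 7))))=499280 / 1729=288.77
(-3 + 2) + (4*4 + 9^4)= 6576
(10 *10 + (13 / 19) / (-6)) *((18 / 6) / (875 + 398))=11387 / 48374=0.24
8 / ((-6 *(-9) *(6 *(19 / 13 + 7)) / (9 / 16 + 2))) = 533 / 71280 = 0.01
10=10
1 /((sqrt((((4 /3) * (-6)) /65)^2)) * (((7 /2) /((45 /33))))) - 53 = -15349 /308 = -49.83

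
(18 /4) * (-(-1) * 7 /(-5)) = -63 /10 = -6.30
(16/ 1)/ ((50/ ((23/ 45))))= 184/ 1125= 0.16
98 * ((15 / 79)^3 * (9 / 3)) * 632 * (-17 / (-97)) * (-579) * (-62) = 4844291508000 / 605377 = 8002106.96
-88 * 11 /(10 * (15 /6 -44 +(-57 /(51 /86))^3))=4755784 /43629119935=0.00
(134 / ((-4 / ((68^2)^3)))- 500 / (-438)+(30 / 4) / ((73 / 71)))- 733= -1450682572859311 / 438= -3312060668628.56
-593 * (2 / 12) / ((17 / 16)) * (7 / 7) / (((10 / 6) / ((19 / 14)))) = -75.74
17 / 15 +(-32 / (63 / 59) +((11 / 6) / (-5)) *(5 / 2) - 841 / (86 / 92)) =-50356301 / 54180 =-929.43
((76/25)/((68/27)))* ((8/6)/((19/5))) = 36/85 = 0.42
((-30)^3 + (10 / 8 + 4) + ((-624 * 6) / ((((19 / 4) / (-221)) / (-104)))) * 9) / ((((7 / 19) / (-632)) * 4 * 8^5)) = 979090720575 / 458752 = 2134248.40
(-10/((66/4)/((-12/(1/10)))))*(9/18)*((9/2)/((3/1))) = 600/11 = 54.55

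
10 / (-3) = -10 / 3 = -3.33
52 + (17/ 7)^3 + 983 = 359918/ 343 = 1049.32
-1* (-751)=751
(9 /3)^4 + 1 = 82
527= 527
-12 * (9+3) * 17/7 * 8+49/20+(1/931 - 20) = -52420201/18620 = -2815.26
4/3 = 1.33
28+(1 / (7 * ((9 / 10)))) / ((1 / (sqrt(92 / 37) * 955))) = 28+19100 * sqrt(851) / 2331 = 267.03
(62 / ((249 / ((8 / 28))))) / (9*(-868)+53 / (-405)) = -16740 / 1838233453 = -0.00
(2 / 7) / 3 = 2 / 21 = 0.10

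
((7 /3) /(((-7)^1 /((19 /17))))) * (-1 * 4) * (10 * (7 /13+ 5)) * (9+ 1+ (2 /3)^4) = 5022080 /5967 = 841.64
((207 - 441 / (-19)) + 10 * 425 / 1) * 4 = 17920.84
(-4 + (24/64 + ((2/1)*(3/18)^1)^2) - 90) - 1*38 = -9469/72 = -131.51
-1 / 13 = -0.08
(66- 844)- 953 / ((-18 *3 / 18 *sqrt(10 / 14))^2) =-41681 / 45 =-926.24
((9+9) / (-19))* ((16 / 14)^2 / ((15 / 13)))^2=-1384448 / 1140475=-1.21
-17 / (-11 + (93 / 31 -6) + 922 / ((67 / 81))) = -1139 / 73744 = -0.02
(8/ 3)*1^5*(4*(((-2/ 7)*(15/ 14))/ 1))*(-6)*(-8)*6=-940.41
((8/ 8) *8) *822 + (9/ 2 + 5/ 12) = 78971/ 12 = 6580.92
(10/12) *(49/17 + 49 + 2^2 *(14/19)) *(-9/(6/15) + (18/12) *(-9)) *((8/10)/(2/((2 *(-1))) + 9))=-53130/323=-164.49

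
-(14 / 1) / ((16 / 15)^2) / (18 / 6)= -4.10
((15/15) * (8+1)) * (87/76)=783/76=10.30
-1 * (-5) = 5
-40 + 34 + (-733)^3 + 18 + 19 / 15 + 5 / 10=-11814984697 / 30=-393832823.23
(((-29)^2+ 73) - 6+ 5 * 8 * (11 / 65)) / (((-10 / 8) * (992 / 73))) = -217029 / 4030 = -53.85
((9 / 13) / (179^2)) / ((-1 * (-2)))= 9 / 833066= 0.00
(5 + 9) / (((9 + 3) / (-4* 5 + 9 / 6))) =-259 / 12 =-21.58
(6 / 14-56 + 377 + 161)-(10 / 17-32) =61147 / 119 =513.84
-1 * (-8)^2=-64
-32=-32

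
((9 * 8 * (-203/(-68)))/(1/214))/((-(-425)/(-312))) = -243970272/7225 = -33767.51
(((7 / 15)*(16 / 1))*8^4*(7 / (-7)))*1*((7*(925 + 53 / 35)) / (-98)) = 1062600704 / 525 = 2024001.34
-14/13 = -1.08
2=2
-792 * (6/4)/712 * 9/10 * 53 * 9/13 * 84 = -26775441/5785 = -4628.43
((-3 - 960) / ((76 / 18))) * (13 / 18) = -12519 / 76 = -164.72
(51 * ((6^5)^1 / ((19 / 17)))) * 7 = 2483818.11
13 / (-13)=-1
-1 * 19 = -19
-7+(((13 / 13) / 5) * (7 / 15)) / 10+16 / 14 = -30701 / 5250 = -5.85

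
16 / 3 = 5.33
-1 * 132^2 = -17424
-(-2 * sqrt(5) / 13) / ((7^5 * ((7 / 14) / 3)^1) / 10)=120 * sqrt(5) / 218491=0.00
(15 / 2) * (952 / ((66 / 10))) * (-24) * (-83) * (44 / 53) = 94819200 / 53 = 1789041.51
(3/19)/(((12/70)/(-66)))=-1155/19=-60.79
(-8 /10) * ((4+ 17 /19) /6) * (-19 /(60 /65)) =403 /30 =13.43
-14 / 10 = -7 / 5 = -1.40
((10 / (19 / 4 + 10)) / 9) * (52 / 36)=520 / 4779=0.11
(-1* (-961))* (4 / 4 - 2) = -961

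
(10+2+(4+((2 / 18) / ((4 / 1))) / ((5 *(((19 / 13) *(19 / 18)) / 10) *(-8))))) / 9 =46195 / 25992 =1.78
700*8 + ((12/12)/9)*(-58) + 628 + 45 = 56399/9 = 6266.56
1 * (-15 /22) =-15 /22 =-0.68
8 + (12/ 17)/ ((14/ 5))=982/ 119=8.25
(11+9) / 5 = 4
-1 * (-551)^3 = 167284151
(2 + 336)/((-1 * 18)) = -169/9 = -18.78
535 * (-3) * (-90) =144450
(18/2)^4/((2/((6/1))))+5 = 19688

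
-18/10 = -9/5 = -1.80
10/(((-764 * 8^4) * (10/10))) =-5/1564672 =-0.00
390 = 390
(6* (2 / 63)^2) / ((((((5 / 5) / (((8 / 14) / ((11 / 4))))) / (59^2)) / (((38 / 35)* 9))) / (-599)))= -25600.49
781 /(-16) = -781 /16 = -48.81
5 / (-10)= -1 / 2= -0.50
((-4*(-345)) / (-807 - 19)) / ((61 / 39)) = -26910 / 25193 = -1.07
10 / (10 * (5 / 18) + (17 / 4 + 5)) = 360 / 433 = 0.83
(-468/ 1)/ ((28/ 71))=-8307/ 7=-1186.71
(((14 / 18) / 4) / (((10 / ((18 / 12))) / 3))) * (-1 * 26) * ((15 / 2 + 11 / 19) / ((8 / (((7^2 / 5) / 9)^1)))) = -1368913 / 547200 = -2.50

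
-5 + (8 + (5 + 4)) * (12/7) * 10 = 286.43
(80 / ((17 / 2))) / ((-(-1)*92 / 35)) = 1400 / 391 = 3.58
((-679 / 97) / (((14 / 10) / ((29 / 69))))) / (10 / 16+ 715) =-232 / 79005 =-0.00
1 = 1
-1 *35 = -35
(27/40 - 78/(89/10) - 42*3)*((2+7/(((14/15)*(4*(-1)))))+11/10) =-23390493/142400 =-164.26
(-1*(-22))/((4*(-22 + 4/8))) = -11/43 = -0.26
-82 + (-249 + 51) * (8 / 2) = -874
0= 0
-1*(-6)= 6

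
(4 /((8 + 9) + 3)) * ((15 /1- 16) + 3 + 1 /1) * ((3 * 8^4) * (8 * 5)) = 294912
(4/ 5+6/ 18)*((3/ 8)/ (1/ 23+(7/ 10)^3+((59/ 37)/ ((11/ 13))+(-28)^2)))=3978425/ 7360282823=0.00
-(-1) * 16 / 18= 8 / 9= 0.89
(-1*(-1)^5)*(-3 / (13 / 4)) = -12 / 13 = -0.92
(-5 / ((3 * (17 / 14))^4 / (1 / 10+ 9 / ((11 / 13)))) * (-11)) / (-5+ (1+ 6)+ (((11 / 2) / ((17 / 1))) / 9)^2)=90738592 / 54156577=1.68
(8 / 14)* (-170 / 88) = -85 / 77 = -1.10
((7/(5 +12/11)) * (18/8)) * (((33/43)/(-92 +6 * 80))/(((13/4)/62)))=708939/7265882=0.10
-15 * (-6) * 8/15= 48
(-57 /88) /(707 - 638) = -19 /2024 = -0.01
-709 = -709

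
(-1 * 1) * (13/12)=-1.08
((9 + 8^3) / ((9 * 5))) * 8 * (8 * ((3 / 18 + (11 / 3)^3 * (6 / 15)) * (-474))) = -6984143.68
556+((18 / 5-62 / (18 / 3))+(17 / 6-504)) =48.10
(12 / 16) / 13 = 3 / 52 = 0.06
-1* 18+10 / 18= -157 / 9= -17.44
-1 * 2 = -2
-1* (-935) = 935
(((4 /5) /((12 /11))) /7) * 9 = 33 /35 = 0.94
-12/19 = -0.63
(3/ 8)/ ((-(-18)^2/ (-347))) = 347/ 864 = 0.40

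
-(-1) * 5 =5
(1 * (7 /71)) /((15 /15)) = 7 /71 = 0.10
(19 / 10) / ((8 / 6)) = 57 / 40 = 1.42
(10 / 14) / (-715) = -1 / 1001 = -0.00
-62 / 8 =-31 / 4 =-7.75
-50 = -50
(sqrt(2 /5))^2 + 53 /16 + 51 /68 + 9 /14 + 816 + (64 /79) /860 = 312401387 /380464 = 821.11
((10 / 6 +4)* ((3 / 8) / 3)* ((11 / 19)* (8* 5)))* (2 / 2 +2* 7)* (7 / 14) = 4675 / 38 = 123.03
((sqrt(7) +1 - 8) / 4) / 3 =-7 / 12 +sqrt(7) / 12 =-0.36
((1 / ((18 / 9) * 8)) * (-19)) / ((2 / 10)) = -95 / 16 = -5.94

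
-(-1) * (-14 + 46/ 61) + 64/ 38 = -13400/ 1159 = -11.56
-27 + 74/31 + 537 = 15884/31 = 512.39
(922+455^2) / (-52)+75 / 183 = -12683467 / 3172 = -3998.57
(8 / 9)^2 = 64 / 81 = 0.79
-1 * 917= -917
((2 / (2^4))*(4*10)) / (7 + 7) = 5 / 14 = 0.36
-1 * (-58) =58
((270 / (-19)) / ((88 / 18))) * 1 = -1215 / 418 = -2.91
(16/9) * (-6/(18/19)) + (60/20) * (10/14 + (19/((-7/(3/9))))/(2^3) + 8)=14.54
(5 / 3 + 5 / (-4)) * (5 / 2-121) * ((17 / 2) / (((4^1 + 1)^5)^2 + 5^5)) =-1343 / 31260000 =-0.00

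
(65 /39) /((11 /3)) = 5 /11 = 0.45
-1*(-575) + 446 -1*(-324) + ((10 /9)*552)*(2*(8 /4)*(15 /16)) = 3645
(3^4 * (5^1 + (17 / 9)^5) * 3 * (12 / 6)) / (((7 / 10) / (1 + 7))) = 161326.47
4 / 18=2 / 9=0.22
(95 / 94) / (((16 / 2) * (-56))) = -95 / 42112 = -0.00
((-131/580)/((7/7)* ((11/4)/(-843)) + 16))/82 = -110433/641358490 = -0.00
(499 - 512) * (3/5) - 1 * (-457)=2246/5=449.20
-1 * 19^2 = -361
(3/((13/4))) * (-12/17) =-144/221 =-0.65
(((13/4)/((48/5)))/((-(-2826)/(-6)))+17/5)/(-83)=-1537019/37529280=-0.04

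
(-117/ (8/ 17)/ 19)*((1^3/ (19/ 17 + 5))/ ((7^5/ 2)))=-2601/ 10218656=-0.00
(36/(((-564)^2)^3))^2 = 1/799363375487056999181662027776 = 0.00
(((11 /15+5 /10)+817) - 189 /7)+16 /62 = 736087 /930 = 791.49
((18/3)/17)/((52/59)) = 177/442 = 0.40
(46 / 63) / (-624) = -0.00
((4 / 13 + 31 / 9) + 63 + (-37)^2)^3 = 4740192721651087 / 1601613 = 2959636767.22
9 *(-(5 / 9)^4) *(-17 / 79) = 10625 / 57591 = 0.18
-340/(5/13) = -884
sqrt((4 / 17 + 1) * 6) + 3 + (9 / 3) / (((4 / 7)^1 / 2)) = 3 * sqrt(238) / 17 + 27 / 2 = 16.22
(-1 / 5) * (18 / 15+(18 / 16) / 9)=-53 / 200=-0.26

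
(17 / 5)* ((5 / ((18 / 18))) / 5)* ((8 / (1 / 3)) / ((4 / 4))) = 408 / 5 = 81.60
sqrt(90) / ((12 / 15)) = 15 * sqrt(10) / 4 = 11.86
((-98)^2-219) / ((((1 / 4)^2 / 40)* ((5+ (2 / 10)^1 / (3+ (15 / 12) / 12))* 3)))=4474768000 / 11319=395332.45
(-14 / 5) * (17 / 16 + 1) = -231 / 40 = -5.78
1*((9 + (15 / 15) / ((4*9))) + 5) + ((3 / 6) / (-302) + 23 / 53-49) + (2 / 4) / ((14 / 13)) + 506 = 951756305 / 2016756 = 471.92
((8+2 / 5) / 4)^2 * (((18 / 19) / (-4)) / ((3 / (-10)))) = 1323 / 380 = 3.48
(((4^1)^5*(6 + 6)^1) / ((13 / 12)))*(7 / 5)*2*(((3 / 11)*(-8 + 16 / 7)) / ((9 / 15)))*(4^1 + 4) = -94371840 / 143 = -659942.94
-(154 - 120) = -34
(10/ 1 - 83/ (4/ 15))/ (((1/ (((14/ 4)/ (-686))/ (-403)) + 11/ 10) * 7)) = -6025/ 11058474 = -0.00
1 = 1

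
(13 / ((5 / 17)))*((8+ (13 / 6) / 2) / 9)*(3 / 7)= 24089 / 1260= 19.12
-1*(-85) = 85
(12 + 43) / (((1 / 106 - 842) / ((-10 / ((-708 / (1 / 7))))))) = -0.00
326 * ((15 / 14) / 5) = 489 / 7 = 69.86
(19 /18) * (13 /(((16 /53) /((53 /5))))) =693823 /1440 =481.82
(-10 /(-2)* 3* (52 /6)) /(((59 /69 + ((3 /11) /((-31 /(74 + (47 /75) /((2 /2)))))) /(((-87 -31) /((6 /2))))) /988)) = 147333.43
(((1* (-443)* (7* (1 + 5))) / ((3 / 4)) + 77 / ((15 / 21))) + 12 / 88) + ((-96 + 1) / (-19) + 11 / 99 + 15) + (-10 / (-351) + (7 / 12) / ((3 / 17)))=-1905528479 / 77220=-24676.62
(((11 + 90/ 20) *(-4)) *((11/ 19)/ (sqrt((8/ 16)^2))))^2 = 1860496/ 361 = 5153.73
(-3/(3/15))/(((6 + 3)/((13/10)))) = -2.17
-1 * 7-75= -82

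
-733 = -733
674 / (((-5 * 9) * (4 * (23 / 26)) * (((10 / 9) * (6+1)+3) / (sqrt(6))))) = -4381 * sqrt(6) / 11155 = -0.96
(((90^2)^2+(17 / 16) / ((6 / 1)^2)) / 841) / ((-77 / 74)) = -1398280320629 / 18650016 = -74974.75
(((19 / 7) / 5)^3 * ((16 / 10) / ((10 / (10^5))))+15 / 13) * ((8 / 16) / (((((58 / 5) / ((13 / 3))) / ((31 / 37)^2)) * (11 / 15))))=274329967025 / 599167492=457.85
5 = 5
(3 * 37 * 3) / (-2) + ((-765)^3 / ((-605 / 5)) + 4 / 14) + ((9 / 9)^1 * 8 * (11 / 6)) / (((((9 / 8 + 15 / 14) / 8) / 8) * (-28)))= 3699794.76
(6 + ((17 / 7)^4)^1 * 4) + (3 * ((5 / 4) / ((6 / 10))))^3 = 59818985 / 153664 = 389.28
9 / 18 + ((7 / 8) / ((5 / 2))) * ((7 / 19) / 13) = 2519 / 4940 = 0.51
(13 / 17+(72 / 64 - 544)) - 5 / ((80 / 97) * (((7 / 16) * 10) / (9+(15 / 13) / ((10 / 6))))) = -4910983 / 8840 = -555.54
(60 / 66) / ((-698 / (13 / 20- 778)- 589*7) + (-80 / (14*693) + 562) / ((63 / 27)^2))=-53326210 / 235742750071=-0.00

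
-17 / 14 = -1.21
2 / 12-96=-575 / 6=-95.83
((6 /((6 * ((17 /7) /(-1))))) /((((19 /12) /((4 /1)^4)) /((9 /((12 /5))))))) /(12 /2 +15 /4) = -107520 /4199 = -25.61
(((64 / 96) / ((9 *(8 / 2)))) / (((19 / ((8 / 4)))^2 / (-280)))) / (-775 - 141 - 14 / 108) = 1120 / 17859031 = 0.00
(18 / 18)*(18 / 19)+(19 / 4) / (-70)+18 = 100439 / 5320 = 18.88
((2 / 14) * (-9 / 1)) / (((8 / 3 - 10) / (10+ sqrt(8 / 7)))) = 27 * sqrt(14) / 539+ 135 / 77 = 1.94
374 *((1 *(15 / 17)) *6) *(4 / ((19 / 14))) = 5835.79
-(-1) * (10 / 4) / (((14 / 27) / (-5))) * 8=-1350 / 7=-192.86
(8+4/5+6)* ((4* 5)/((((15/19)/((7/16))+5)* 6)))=19684/2715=7.25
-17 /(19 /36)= -612 /19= -32.21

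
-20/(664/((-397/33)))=1985/5478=0.36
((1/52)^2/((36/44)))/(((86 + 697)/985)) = 10835/19055088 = 0.00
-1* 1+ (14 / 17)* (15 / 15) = -3 / 17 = -0.18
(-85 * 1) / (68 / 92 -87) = 1955 / 1984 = 0.99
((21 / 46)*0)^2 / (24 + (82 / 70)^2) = 0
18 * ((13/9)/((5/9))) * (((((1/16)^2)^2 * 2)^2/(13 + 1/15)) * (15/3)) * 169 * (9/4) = 2669355/420906795008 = 0.00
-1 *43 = -43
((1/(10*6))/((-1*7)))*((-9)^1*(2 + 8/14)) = 0.06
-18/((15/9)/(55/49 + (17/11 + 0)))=-28.81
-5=-5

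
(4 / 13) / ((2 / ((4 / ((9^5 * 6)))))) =4 / 2302911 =0.00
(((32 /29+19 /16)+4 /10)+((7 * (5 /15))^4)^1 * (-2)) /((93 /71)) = -755081947 /17476560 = -43.21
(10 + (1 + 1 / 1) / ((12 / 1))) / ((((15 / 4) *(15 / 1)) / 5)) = 122 / 135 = 0.90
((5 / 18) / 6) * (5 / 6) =25 / 648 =0.04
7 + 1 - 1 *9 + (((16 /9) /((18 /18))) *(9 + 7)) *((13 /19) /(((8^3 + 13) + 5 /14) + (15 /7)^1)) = -173749 /180405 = -0.96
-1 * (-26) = 26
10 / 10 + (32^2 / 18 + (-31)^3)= -29733.11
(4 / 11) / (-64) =-1 / 176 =-0.01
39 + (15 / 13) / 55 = 5580 / 143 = 39.02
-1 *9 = -9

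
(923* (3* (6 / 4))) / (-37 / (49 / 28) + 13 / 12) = -348894 / 1685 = -207.06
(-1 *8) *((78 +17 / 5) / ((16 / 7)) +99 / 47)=-141823 / 470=-301.75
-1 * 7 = -7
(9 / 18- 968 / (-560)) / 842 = 0.00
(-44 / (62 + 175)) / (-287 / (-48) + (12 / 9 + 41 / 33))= -7744 / 356843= -0.02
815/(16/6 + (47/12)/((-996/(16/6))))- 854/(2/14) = -5671.17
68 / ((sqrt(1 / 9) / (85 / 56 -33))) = -89913 / 14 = -6422.36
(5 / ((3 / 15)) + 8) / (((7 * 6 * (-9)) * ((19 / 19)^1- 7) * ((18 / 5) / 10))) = 275 / 6804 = 0.04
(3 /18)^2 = 1 /36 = 0.03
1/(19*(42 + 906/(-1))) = -0.00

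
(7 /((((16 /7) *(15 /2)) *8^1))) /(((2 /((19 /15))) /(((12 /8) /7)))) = 0.01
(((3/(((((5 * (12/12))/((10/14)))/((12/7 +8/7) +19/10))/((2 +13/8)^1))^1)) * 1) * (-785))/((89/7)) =-4548447/9968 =-456.30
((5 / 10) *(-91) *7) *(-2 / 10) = 637 / 10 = 63.70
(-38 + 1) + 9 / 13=-472 / 13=-36.31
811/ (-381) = -811/ 381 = -2.13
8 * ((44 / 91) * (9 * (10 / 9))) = 3520 / 91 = 38.68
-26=-26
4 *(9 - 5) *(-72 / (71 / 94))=-108288 / 71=-1525.18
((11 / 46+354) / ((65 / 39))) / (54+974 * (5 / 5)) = 9777 / 47288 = 0.21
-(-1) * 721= 721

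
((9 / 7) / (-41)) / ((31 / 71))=-639 / 8897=-0.07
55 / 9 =6.11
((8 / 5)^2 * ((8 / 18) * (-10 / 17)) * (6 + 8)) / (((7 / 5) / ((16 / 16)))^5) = -640000 / 367353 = -1.74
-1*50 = -50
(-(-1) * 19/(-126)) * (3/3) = -19/126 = -0.15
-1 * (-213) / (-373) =-213 / 373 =-0.57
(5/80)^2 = 1/256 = 0.00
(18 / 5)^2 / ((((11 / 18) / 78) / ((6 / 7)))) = 2729376 / 1925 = 1417.86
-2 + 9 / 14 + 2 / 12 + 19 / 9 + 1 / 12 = 253 / 252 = 1.00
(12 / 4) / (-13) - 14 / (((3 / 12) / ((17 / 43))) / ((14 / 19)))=-175715 / 10621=-16.54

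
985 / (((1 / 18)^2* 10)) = 31914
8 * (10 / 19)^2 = 800 / 361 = 2.22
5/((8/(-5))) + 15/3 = 15/8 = 1.88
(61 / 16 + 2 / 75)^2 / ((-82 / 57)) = -10.25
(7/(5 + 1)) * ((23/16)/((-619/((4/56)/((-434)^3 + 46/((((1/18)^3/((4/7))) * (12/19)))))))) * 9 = 483/22601976714752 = 0.00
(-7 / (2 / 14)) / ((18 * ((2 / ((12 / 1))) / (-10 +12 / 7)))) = 406 / 3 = 135.33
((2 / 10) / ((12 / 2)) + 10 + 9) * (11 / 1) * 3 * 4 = 12562 / 5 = 2512.40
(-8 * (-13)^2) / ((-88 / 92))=15548 / 11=1413.45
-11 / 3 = -3.67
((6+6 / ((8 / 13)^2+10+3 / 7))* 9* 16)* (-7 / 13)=-84478464 / 166205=-508.28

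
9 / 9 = 1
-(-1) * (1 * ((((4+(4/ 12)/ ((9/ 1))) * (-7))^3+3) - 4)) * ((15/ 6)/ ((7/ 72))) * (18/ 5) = -3553717040/ 1701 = -2089192.85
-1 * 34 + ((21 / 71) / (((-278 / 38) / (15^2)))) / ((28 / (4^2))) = -39.20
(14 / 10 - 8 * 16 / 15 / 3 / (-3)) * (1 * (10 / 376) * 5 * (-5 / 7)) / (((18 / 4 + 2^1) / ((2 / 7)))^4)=-507200 / 609151378563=-0.00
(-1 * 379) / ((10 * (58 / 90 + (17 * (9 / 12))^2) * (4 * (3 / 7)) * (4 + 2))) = -379 / 16787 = -0.02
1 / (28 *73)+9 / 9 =2045 / 2044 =1.00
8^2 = 64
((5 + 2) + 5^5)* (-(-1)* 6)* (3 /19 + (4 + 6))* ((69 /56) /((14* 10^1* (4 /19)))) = 31281633 /3920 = 7980.01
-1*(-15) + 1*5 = 20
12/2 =6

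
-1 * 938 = -938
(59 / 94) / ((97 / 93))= 5487 / 9118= 0.60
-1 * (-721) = 721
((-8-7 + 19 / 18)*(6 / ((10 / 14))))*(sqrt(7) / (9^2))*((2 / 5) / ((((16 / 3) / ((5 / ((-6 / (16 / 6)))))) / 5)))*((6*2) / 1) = 3514*sqrt(7) / 243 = 38.26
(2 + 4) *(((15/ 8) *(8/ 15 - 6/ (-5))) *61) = 2379/ 2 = 1189.50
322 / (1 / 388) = 124936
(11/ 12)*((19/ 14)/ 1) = 209/ 168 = 1.24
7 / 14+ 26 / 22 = 37 / 22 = 1.68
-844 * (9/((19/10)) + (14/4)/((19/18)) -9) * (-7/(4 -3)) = -106344/19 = -5597.05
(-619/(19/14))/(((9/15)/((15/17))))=-216650/323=-670.74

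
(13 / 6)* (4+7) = 143 / 6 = 23.83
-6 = -6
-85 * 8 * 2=-1360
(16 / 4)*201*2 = 1608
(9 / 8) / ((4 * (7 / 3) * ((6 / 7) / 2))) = 0.28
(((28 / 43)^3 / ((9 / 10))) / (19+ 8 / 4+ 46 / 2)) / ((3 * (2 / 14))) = 384160 / 23613579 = 0.02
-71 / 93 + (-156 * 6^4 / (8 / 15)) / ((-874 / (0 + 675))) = 11898342473 / 40641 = 292766.97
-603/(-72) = 67/8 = 8.38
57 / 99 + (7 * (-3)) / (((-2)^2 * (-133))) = 0.62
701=701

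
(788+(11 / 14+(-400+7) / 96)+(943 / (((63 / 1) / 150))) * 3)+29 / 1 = 241581 / 32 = 7549.41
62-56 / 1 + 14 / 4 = 19 / 2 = 9.50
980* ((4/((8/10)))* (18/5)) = 17640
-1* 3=-3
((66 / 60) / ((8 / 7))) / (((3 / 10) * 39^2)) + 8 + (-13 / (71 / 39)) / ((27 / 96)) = -45064805 / 2591784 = -17.39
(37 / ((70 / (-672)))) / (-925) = 48 / 125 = 0.38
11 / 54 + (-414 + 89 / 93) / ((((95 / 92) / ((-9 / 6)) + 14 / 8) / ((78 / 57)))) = -4959832037 / 9319158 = -532.22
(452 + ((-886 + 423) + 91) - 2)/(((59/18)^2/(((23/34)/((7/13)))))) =3778164/414239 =9.12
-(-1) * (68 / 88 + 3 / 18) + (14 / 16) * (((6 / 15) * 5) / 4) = 727 / 528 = 1.38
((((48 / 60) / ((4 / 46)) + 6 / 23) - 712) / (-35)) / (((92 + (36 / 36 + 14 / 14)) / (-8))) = -323168 / 189175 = -1.71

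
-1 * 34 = -34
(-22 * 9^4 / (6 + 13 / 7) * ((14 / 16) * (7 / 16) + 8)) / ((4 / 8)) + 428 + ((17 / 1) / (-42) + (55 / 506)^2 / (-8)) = -307570.35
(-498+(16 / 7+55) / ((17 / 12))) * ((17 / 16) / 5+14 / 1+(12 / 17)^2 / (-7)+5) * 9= -151809208155 / 1925896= -78825.24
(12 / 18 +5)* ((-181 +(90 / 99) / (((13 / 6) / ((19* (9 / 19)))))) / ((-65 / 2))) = 30.90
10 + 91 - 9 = 92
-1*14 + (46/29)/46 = -405/29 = -13.97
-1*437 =-437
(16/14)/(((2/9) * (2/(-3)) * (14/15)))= -405/49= -8.27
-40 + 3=-37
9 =9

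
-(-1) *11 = 11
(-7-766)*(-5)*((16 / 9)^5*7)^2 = 208231009626357760 / 3486784401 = 59720070.32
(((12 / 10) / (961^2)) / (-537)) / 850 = -1 / 351284300375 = -0.00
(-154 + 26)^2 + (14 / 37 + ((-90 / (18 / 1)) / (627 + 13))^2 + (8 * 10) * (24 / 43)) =428254594615 / 26066944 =16429.03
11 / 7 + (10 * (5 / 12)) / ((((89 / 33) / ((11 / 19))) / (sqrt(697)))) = 11 / 7 + 3025 * sqrt(697) / 3382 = 25.19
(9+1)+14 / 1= 24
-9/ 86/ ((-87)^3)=1/ 6292362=0.00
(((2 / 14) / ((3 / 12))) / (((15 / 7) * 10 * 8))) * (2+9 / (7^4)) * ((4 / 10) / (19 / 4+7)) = 9622 / 42317625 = 0.00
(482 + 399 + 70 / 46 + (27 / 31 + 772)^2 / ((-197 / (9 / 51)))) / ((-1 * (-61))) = 25718535933 / 4515399767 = 5.70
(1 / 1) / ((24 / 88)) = 11 / 3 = 3.67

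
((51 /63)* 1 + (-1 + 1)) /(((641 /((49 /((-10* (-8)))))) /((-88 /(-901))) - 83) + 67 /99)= 3927 /51579340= 0.00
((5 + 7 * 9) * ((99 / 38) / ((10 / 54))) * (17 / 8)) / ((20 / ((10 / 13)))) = 78.19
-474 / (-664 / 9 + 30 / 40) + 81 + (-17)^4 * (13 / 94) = 11638.27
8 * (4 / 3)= 32 / 3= 10.67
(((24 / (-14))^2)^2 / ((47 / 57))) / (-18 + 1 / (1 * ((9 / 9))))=-1181952 / 1918399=-0.62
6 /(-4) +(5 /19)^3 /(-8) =-82433 /54872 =-1.50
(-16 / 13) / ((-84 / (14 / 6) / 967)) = 3868 / 117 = 33.06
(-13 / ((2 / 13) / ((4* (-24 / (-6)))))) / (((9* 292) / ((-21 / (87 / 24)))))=2.98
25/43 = 0.58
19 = 19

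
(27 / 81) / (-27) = -1 / 81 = -0.01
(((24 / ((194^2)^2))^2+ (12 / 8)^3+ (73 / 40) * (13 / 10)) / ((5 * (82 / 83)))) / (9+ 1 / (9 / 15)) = 0.11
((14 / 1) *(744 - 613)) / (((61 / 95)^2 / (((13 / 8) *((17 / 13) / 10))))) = 28138145 / 29768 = 945.25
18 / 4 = 9 / 2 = 4.50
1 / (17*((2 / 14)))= 7 / 17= 0.41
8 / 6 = 1.33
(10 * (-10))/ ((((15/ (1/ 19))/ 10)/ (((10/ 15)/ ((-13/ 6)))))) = 800/ 741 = 1.08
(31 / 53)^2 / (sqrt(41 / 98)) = 6727 * sqrt(82) / 115169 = 0.53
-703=-703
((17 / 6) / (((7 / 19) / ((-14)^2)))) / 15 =4522 / 45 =100.49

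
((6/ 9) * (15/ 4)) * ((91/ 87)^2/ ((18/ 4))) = 41405/ 68121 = 0.61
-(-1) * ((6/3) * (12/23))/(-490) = -12/5635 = -0.00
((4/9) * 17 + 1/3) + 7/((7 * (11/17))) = 9.43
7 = 7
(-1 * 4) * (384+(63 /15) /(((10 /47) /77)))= -190398 /25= -7615.92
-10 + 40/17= -130/17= -7.65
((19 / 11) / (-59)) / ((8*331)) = -19 / 1718552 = -0.00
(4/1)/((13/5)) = 1.54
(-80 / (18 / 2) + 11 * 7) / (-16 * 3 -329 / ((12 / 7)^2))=-9808 / 23033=-0.43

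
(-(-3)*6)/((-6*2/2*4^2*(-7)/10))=15/56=0.27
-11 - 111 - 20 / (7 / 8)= -1014 / 7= -144.86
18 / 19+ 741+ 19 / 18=254107 / 342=743.00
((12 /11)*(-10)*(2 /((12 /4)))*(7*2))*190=-212800 /11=-19345.45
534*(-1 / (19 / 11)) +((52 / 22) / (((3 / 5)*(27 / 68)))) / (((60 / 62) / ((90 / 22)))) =-16586978 / 62073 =-267.22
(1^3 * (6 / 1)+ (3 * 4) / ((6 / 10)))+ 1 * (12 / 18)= 80 / 3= 26.67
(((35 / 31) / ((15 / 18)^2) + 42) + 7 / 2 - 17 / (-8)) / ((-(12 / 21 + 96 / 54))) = -3847473 / 183520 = -20.96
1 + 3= 4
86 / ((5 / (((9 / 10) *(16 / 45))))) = 688 / 125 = 5.50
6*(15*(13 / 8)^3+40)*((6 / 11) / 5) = 96183 / 1408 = 68.31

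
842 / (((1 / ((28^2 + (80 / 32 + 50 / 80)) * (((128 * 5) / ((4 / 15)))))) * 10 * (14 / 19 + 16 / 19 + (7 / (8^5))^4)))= 3484338826161600836854087680 / 34587645138205454899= 100739406.00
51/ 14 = 3.64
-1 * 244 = -244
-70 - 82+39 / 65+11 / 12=-9029 / 60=-150.48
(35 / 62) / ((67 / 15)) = 525 / 4154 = 0.13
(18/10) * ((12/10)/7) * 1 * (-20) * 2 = -432/35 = -12.34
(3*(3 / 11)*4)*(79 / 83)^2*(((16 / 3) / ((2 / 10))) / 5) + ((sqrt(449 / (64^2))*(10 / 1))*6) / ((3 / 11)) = 1198272 / 75779 + 55*sqrt(449) / 16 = 88.65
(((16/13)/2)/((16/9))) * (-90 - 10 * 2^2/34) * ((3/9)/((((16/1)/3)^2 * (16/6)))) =-62775/452608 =-0.14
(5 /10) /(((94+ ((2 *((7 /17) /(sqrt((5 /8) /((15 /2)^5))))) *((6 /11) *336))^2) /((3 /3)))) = 34969 /60491376814172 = 0.00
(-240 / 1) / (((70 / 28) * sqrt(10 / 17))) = -48 * sqrt(170) / 5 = -125.17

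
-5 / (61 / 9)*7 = -5.16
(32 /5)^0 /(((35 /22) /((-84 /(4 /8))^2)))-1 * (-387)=18127.80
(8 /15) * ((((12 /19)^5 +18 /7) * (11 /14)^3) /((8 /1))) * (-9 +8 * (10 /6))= 44518317701 /118902273980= 0.37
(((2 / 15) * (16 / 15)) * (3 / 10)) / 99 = 16 / 37125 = 0.00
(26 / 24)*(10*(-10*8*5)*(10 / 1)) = -130000 / 3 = -43333.33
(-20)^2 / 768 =25 / 48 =0.52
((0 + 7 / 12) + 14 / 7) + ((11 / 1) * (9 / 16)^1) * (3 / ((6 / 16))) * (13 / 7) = 7939 / 84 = 94.51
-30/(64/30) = -225/16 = -14.06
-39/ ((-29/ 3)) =117/ 29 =4.03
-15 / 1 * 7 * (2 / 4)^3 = -105 / 8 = -13.12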